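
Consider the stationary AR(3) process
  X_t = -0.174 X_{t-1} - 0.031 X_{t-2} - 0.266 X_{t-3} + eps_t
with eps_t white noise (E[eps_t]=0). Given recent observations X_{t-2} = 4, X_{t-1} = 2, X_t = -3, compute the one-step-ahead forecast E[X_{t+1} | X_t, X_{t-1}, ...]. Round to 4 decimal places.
E[X_{t+1} \mid \mathcal F_t] = -0.6040

For an AR(p) model X_t = c + sum_i phi_i X_{t-i} + eps_t, the
one-step-ahead conditional mean is
  E[X_{t+1} | X_t, ...] = c + sum_i phi_i X_{t+1-i}.
Substitute known values:
  E[X_{t+1} | ...] = (-0.174) * (-3) + (-0.031) * (2) + (-0.266) * (4)
                   = -0.6040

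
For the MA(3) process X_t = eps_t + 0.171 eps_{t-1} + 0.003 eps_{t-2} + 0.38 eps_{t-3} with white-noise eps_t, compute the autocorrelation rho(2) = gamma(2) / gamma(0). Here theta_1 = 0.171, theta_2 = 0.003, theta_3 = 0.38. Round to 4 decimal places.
\rho(2) = 0.0579

For an MA(q) process with theta_0 = 1, the autocovariance is
  gamma(k) = sigma^2 * sum_{i=0..q-k} theta_i * theta_{i+k},
and rho(k) = gamma(k) / gamma(0). Sigma^2 cancels.
  numerator   = (1)*(0.003) + (0.171)*(0.38) = 0.06798.
  denominator = (1)^2 + (0.171)^2 + (0.003)^2 + (0.38)^2 = 1.17365.
  rho(2) = 0.06798 / 1.17365 = 0.0579.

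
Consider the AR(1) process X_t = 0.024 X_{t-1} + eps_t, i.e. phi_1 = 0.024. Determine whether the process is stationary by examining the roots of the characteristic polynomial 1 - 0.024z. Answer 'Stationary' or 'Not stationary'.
\text{Stationary}

The AR(p) characteristic polynomial is P(z) = 1 - 0.024z.
Stationarity requires all roots to lie outside the unit circle, i.e. |z| > 1 for every root.
This is linear in z: 1 + (-0.024) z = 0  =>  z = -1/(-0.024) = 41.666667,  |z| = 41.666667.
Moduli of all roots: 41.6667.
All moduli strictly greater than 1? Yes.
Verdict: Stationary.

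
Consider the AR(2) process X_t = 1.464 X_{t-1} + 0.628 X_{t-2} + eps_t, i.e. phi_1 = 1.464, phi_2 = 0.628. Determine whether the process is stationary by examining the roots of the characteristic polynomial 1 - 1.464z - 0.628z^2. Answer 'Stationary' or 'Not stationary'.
\text{Not stationary}

The AR(p) characteristic polynomial is P(z) = 1 - 1.464z - 0.628z^2.
Stationarity requires all roots to lie outside the unit circle, i.e. |z| > 1 for every root.
Set 1 + (-1.464) z + (-0.628) z^2 = 0, i.e. a z^2 + b z + c = 0 with a = -0.628, b = -1.464, c = 1.
Discriminant D = b^2 - 4ac = (-1.464)^2 - 4*(-0.628)*1 = 2.143296 - (-2.512) = 4.655296.
D >= 0, so the roots are real: z = (-b +/- sqrt(D)) / (2a) = (1.464 +/- 2.157613) / (-1.256).
  z_1 = (1.464 + 2.157613) / (-1.256) = -2.8835,   |z_1| = 2.8835.
  z_2 = (1.464 - 2.157613) / (-1.256) = 0.5522,   |z_2| = 0.5522.
Moduli of all roots: 2.8835, 0.5522.
All moduli strictly greater than 1? No.
Verdict: Not stationary.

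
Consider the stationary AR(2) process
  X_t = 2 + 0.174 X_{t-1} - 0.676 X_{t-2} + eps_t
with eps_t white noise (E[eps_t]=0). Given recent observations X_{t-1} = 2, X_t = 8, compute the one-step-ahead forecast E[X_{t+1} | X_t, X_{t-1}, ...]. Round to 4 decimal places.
E[X_{t+1} \mid \mathcal F_t] = 2.0400

For an AR(p) model X_t = c + sum_i phi_i X_{t-i} + eps_t, the
one-step-ahead conditional mean is
  E[X_{t+1} | X_t, ...] = c + sum_i phi_i X_{t+1-i}.
Substitute known values:
  E[X_{t+1} | ...] = 2 + (0.174) * (8) + (-0.676) * (2)
                   = 2.0400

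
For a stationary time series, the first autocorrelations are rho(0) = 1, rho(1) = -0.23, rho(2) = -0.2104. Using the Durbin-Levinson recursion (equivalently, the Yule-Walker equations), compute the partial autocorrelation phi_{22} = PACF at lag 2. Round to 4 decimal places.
\phi_{22} = -0.2780

The PACF at lag k is phi_{kk}, the last component of the solution
to the Yule-Walker system G_k phi = r_k where
  (G_k)_{ij} = rho(|i - j|), (r_k)_i = rho(i), i,j = 1..k.
Equivalently, Durbin-Levinson gives phi_{kk} iteratively:
  phi_{11} = rho(1)
  phi_{kk} = [rho(k) - sum_{j=1..k-1} phi_{k-1,j} rho(k-j)]
            / [1 - sum_{j=1..k-1} phi_{k-1,j} rho(j)],
  phi_{k,j} = phi_{k-1,j} - phi_{kk} phi_{k-1,k-j},  j = 1..k-1.
Step k = 1:
  phi_11 = rho(1) = -0.23.
Step k = 2:
  phi_22 = [rho(2) - phi_11 rho(1)] / [1 - phi_11 rho(1)] = [-0.2104 - (-0.23)(-0.23)] / [1 - (-0.23)(-0.23)]
         = -0.2633 / 0.9471 = -0.278.
Therefore phi_{22} = -0.2780.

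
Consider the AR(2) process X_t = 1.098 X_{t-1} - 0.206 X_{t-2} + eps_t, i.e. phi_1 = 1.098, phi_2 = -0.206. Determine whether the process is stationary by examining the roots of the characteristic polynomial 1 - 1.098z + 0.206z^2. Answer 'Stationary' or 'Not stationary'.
\text{Stationary}

The AR(p) characteristic polynomial is P(z) = 1 - 1.098z + 0.206z^2.
Stationarity requires all roots to lie outside the unit circle, i.e. |z| > 1 for every root.
Set 1 + (-1.098) z + (0.206) z^2 = 0, i.e. a z^2 + b z + c = 0 with a = 0.206, b = -1.098, c = 1.
Discriminant D = b^2 - 4ac = (-1.098)^2 - 4*(0.206)*1 = 1.205604 - (0.824) = 0.381604.
D >= 0, so the roots are real: z = (-b +/- sqrt(D)) / (2a) = (1.098 +/- 0.617741) / (0.412).
  z_1 = (1.098 + 0.617741) / (0.412) = 4.1644,   |z_1| = 4.1644.
  z_2 = (1.098 - 0.617741) / (0.412) = 1.1657,   |z_2| = 1.1657.
Moduli of all roots: 4.1644, 1.1657.
All moduli strictly greater than 1? Yes.
Verdict: Stationary.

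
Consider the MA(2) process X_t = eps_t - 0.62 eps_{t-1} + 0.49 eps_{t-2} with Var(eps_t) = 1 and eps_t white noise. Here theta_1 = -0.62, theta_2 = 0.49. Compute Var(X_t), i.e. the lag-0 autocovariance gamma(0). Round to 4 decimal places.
\gamma(0) = 1.6245

For an MA(q) process X_t = eps_t + sum_i theta_i eps_{t-i} with
Var(eps_t) = sigma^2, the variance is
  gamma(0) = sigma^2 * (1 + sum_i theta_i^2).
  sum_i theta_i^2 = (-0.62)^2 + (0.49)^2 = 0.3844 + 0.2401 = 0.6245.
  gamma(0) = 1 * (1 + 0.6245) = 1 * 1.6245 = 1.6245.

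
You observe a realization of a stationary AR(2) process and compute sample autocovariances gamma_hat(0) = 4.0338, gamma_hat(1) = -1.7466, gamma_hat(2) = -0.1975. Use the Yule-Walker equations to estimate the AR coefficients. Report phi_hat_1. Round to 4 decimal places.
\hat\phi_{1} = -0.5590

The Yule-Walker equations for an AR(p) process read, in matrix form,
  Gamma_p phi = r_p,   with   (Gamma_p)_{ij} = gamma(|i - j|),
                       (r_p)_i = gamma(i),   i,j = 1..p.
Substitute the sample gammas (Toeplitz matrix and right-hand side of size 2):
  Gamma_p = [[4.0338, -1.7466], [-1.7466, 4.0338]]
  r_p     = [-1.7466, -0.1975]
Written out:
  4.0338 phi_1 - 1.7466 phi_2 = -1.7466
  -1.7466 phi_1 + 4.0338 phi_2 = -0.1975
Solve by Cramer's rule:
  det = gamma(0)^2 - gamma(1)^2 = (4.0338)^2 - (-1.7466)^2 = 16.27154244 - 3.05061156 = 13.22093088
  phi_hat_1 = [gamma(1) gamma(0) - gamma(1) gamma(2)] / det = [(-1.7466)(4.0338) - (-1.7466)(-0.1975)] / 13.22093088 = -7.39038858 / 13.22093088 = -0.559
  phi_hat_2 = [gamma(0) gamma(2) - gamma(1)^2] / det = [(4.0338)(-0.1975) - (-1.7466)^2] / 13.22093088 = -3.84728706 / 13.22093088 = -0.291
So phi_hat = [-0.5590, -0.2910].
Therefore phi_hat_1 = -0.5590.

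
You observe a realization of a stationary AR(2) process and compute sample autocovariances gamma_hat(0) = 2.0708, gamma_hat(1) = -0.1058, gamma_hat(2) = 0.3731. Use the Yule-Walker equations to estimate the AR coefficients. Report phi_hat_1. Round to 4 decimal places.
\hat\phi_{1} = -0.0420

The Yule-Walker equations for an AR(p) process read, in matrix form,
  Gamma_p phi = r_p,   with   (Gamma_p)_{ij} = gamma(|i - j|),
                       (r_p)_i = gamma(i),   i,j = 1..p.
Substitute the sample gammas (Toeplitz matrix and right-hand side of size 2):
  Gamma_p = [[2.0708, -0.1058], [-0.1058, 2.0708]]
  r_p     = [-0.1058, 0.3731]
Written out:
  2.0708 phi_1 - 0.1058 phi_2 = -0.1058
  -0.1058 phi_1 + 2.0708 phi_2 = 0.3731
Solve by Cramer's rule:
  det = gamma(0)^2 - gamma(1)^2 = (2.0708)^2 - (-0.1058)^2 = 4.28821264 - 0.01119364 = 4.277019
  phi_hat_1 = [gamma(1) gamma(0) - gamma(1) gamma(2)] / det = [(-0.1058)(2.0708) - (-0.1058)(0.3731)] / 4.277019 = -0.17961666 / 4.277019 = -0.042
  phi_hat_2 = [gamma(0) gamma(2) - gamma(1)^2] / det = [(2.0708)(0.3731) - (-0.1058)^2] / 4.277019 = 0.76142184 / 4.277019 = 0.178
So phi_hat = [-0.0420, 0.1780].
Therefore phi_hat_1 = -0.0420.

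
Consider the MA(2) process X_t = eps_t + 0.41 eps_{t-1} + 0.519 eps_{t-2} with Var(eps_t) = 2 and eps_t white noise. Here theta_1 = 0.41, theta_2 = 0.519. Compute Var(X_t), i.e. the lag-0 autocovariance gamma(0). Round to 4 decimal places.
\gamma(0) = 2.8749

For an MA(q) process X_t = eps_t + sum_i theta_i eps_{t-i} with
Var(eps_t) = sigma^2, the variance is
  gamma(0) = sigma^2 * (1 + sum_i theta_i^2).
  sum_i theta_i^2 = (0.41)^2 + (0.519)^2 = 0.1681 + 0.269361 = 0.437461.
  gamma(0) = 2 * (1 + 0.437461) = 2 * 1.437461 = 2.874922, which rounds to 2.8749.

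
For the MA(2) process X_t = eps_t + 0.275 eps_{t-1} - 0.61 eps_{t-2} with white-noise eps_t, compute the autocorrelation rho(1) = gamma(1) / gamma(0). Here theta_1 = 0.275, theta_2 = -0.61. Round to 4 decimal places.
\rho(1) = 0.0741

For an MA(q) process with theta_0 = 1, the autocovariance is
  gamma(k) = sigma^2 * sum_{i=0..q-k} theta_i * theta_{i+k},
and rho(k) = gamma(k) / gamma(0). Sigma^2 cancels.
  numerator   = (1)*(0.275) + (0.275)*(-0.61) = 0.10725.
  denominator = (1)^2 + (0.275)^2 + (-0.61)^2 = 1.447725.
  rho(1) = 0.10725 / 1.447725 = 0.0741.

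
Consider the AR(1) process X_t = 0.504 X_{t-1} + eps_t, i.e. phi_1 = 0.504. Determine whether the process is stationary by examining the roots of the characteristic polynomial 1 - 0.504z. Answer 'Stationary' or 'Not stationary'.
\text{Stationary}

The AR(p) characteristic polynomial is P(z) = 1 - 0.504z.
Stationarity requires all roots to lie outside the unit circle, i.e. |z| > 1 for every root.
This is linear in z: 1 + (-0.504) z = 0  =>  z = -1/(-0.504) = 1.984127,  |z| = 1.984127.
Moduli of all roots: 1.9841.
All moduli strictly greater than 1? Yes.
Verdict: Stationary.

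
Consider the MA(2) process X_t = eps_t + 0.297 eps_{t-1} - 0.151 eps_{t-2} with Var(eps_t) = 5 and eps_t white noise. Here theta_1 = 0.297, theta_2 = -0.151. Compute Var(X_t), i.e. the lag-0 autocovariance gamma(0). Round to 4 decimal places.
\gamma(0) = 5.5551

For an MA(q) process X_t = eps_t + sum_i theta_i eps_{t-i} with
Var(eps_t) = sigma^2, the variance is
  gamma(0) = sigma^2 * (1 + sum_i theta_i^2).
  sum_i theta_i^2 = (0.297)^2 + (-0.151)^2 = 0.088209 + 0.022801 = 0.11101.
  gamma(0) = 5 * (1 + 0.11101) = 5 * 1.11101 = 5.55505, which rounds to 5.5551.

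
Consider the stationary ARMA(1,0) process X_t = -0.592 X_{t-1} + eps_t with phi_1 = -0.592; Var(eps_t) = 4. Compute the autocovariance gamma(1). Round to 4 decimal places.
\gamma(1) = -3.6457

Multiply the model equation by X_{t-k} and take expectations. With theta_0 = psi_0 = 1 and psi_j the MA(infinity) weights, this gives
  gamma(k) - sum_i phi_i gamma(k-i) = c_k,
  c_k = sigma^2 * sum_{j=k..q} theta_j psi_{j-k}   (c_k = 0 for k > q),
using gamma(-m) = gamma(m).
Pure AR (q = 0): c_0 = sigma^2 = 4, c_k = 0 for k >= 1.
Equations for k = 0 and k = 1 (AR order 1):
  gamma(0) = phi_1 gamma(1) + c_0
  gamma(1) = phi_1 gamma(0) + c_1
Substituting the second into the first: gamma(0) (1 - phi_1^2) = c_0 + phi_1 c_1, so
  gamma(0) = c_0 / (1 - phi_1^2) = 4 / (1 - (-0.592)^2) = 4 / 0.649536 = 6.158242.
  gamma(1) = phi_1 gamma(0) = (-0.592)(6.158242) = -3.645679.
Therefore gamma(1) = -3.6457 (to 4 decimal places).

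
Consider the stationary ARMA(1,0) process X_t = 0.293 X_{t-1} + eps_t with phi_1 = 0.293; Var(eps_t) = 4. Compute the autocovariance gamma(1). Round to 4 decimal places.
\gamma(1) = 1.2821

Multiply the model equation by X_{t-k} and take expectations. With theta_0 = psi_0 = 1 and psi_j the MA(infinity) weights, this gives
  gamma(k) - sum_i phi_i gamma(k-i) = c_k,
  c_k = sigma^2 * sum_{j=k..q} theta_j psi_{j-k}   (c_k = 0 for k > q),
using gamma(-m) = gamma(m).
Pure AR (q = 0): c_0 = sigma^2 = 4, c_k = 0 for k >= 1.
Equations for k = 0 and k = 1 (AR order 1):
  gamma(0) = phi_1 gamma(1) + c_0
  gamma(1) = phi_1 gamma(0) + c_1
Substituting the second into the first: gamma(0) (1 - phi_1^2) = c_0 + phi_1 c_1, so
  gamma(0) = c_0 / (1 - phi_1^2) = 4 / (1 - (0.293)^2) = 4 / 0.914151 = 4.375645.
  gamma(1) = phi_1 gamma(0) = (0.293)(4.375645) = 1.282064.
Therefore gamma(1) = 1.2821 (to 4 decimal places).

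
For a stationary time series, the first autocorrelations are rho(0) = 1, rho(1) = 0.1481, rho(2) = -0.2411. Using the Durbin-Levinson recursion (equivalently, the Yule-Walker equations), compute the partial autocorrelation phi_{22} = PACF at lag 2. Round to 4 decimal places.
\phi_{22} = -0.2689

The PACF at lag k is phi_{kk}, the last component of the solution
to the Yule-Walker system G_k phi = r_k where
  (G_k)_{ij} = rho(|i - j|), (r_k)_i = rho(i), i,j = 1..k.
Equivalently, Durbin-Levinson gives phi_{kk} iteratively:
  phi_{11} = rho(1)
  phi_{kk} = [rho(k) - sum_{j=1..k-1} phi_{k-1,j} rho(k-j)]
            / [1 - sum_{j=1..k-1} phi_{k-1,j} rho(j)],
  phi_{k,j} = phi_{k-1,j} - phi_{kk} phi_{k-1,k-j},  j = 1..k-1.
Step k = 1:
  phi_11 = rho(1) = 0.1481.
Step k = 2:
  phi_22 = [rho(2) - phi_11 rho(1)] / [1 - phi_11 rho(1)] = [-0.2411 - (0.1481)(0.1481)] / [1 - (0.1481)(0.1481)]
         = -0.26303361 / 0.97806639 = -0.2689.
Therefore phi_{22} = -0.2689.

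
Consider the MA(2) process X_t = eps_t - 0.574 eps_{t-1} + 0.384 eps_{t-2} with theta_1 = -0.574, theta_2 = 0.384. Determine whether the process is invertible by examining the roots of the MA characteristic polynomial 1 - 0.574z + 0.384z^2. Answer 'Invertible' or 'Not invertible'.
\text{Invertible}

The MA(q) characteristic polynomial is P(z) = 1 - 0.574z + 0.384z^2.
Invertibility requires all roots to lie outside the unit circle, i.e. |z| > 1 for every root.
Set 1 + (-0.574) z + (0.384) z^2 = 0, i.e. a z^2 + b z + c = 0 with a = 0.384, b = -0.574, c = 1.
Discriminant D = b^2 - 4ac = (-0.574)^2 - 4*(0.384)*1 = 0.329476 - (1.536) = -1.206524.
D < 0, so the roots are the complex-conjugate pair z = (-b +/- i sqrt(-D)) / (2a) = 0.7474 +/- 1.4302i.
For a conjugate pair |z|^2 = z * conj(z) = (product of roots) = c/a = 1/(0.384) = 2.604167, so |z| = sqrt(2.604167) = 1.6137 for both roots.
Moduli of all roots: 1.6137, 1.6137.
All moduli strictly greater than 1? Yes.
Verdict: Invertible.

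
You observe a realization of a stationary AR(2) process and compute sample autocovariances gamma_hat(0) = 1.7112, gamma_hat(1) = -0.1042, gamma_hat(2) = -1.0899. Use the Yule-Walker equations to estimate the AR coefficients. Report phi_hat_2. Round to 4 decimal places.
\hat\phi_{2} = -0.6430

The Yule-Walker equations for an AR(p) process read, in matrix form,
  Gamma_p phi = r_p,   with   (Gamma_p)_{ij} = gamma(|i - j|),
                       (r_p)_i = gamma(i),   i,j = 1..p.
Substitute the sample gammas (Toeplitz matrix and right-hand side of size 2):
  Gamma_p = [[1.7112, -0.1042], [-0.1042, 1.7112]]
  r_p     = [-0.1042, -1.0899]
Written out:
  1.7112 phi_1 - 0.1042 phi_2 = -0.1042
  -0.1042 phi_1 + 1.7112 phi_2 = -1.0899
Solve by Cramer's rule:
  det = gamma(0)^2 - gamma(1)^2 = (1.7112)^2 - (-0.1042)^2 = 2.92820544 - 0.01085764 = 2.9173478
  phi_hat_1 = [gamma(1) gamma(0) - gamma(1) gamma(2)] / det = [(-0.1042)(1.7112) - (-0.1042)(-1.0899)] / 2.9173478 = -0.29187462 / 2.9173478 = -0.1
  phi_hat_2 = [gamma(0) gamma(2) - gamma(1)^2] / det = [(1.7112)(-1.0899) - (-0.1042)^2] / 2.9173478 = -1.87589452 / 2.9173478 = -0.643
So phi_hat = [-0.1000, -0.6430].
Therefore phi_hat_2 = -0.6430.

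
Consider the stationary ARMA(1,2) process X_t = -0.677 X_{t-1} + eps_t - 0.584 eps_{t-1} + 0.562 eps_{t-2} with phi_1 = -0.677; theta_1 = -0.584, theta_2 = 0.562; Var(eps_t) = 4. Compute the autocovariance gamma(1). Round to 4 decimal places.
\gamma(1) = -22.2045

Multiply the model equation by X_{t-k} and take expectations. With theta_0 = psi_0 = 1 and psi_j the MA(infinity) weights, this gives
  gamma(k) - sum_i phi_i gamma(k-i) = c_k,
  c_k = sigma^2 * sum_{j=k..q} theta_j psi_{j-k}   (c_k = 0 for k > q),
using gamma(-m) = gamma(m).
psi-weights needed (psi_j = theta_j + sum_i phi_i psi_{j-i}):
  psi_1 = theta_1 + phi_1 = -0.584 + (-0.677) = -1.261
  psi_2 = theta_2 + phi_1 psi_1 = 0.562 + (-0.677)(-1.261) = 1.415697
Right-hand sides:
  c_0 = sigma^2 (1 + theta_1 psi_1 + theta_2 psi_2) = 4 * (1 + (-0.584)(-1.261) + (0.562)(1.415697)) = 4 * 2.532046 = 10.128183
  c_1 = sigma^2 (theta_1 + theta_2 psi_1) = 4 * (-0.584 + (0.562)(-1.261)) = -5.170728
  c_2 = sigma^2 theta_2 = 4 * (0.562) = 2.248
Equations for k = 0 and k = 1 (AR order 1):
  gamma(0) = phi_1 gamma(1) + c_0
  gamma(1) = phi_1 gamma(0) + c_1
Substituting the second into the first: gamma(0) (1 - phi_1^2) = c_0 + phi_1 c_1, so
  gamma(0) = (c_0 + phi_1 c_1) / (1 - phi_1^2) = (10.128183 + (-0.677)(-5.170728)) / (1 - (-0.677)^2) = 13.628766 / 0.541671 = 25.160597.
  gamma(1) = phi_1 gamma(0) + c_1 = (-0.677)(25.160597) + (-5.170728) = -22.204452.
Therefore gamma(1) = -22.2045 (to 4 decimal places).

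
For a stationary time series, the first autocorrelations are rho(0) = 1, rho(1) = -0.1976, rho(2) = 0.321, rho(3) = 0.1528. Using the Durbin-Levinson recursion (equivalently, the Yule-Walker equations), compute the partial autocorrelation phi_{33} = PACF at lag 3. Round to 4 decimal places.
\phi_{33} = 0.2910

The PACF at lag k is phi_{kk}, the last component of the solution
to the Yule-Walker system G_k phi = r_k where
  (G_k)_{ij} = rho(|i - j|), (r_k)_i = rho(i), i,j = 1..k.
Equivalently, Durbin-Levinson gives phi_{kk} iteratively:
  phi_{11} = rho(1)
  phi_{kk} = [rho(k) - sum_{j=1..k-1} phi_{k-1,j} rho(k-j)]
            / [1 - sum_{j=1..k-1} phi_{k-1,j} rho(j)],
  phi_{k,j} = phi_{k-1,j} - phi_{kk} phi_{k-1,k-j},  j = 1..k-1.
Step k = 1:
  phi_11 = rho(1) = -0.1976.
Step k = 2:
  phi_22 = [rho(2) - phi_11 rho(1)] / [1 - phi_11 rho(1)] = [0.321 - (-0.1976)(-0.1976)] / [1 - (-0.1976)(-0.1976)]
         = 0.28195424 / 0.96095424 = 0.293411.
  Update: phi_21 = phi_11 - phi_22 phi_11 = -0.1976 - (0.293411)(-0.1976) = -0.139622.
Step k = 3:
  phi_33 = [rho(3) - phi_21 rho(2) - phi_22 rho(1)] / [1 - phi_21 rho(1) - phi_22 rho(2)]
    numerator   = 0.1528 - (-0.139622)(0.321) - (0.293411)(-0.1976) = 0.25559663
    denominator = 1 - (-0.139622)(-0.1976) - (0.293411)(0.321) = 0.87822585
  phi_33 = 0.25559663 / 0.87822585 = 0.291.
Therefore phi_{33} = 0.2910.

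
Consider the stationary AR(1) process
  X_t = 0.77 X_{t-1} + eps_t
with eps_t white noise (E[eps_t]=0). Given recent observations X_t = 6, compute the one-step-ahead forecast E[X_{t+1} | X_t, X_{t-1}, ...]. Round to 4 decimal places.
E[X_{t+1} \mid \mathcal F_t] = 4.6200

For an AR(p) model X_t = c + sum_i phi_i X_{t-i} + eps_t, the
one-step-ahead conditional mean is
  E[X_{t+1} | X_t, ...] = c + sum_i phi_i X_{t+1-i}.
Substitute known values:
  E[X_{t+1} | ...] = (0.77) * (6)
                   = 4.6200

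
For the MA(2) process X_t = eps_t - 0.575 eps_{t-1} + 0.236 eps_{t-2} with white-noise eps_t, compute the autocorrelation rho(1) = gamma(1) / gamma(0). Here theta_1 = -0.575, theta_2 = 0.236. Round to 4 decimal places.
\rho(1) = -0.5127

For an MA(q) process with theta_0 = 1, the autocovariance is
  gamma(k) = sigma^2 * sum_{i=0..q-k} theta_i * theta_{i+k},
and rho(k) = gamma(k) / gamma(0). Sigma^2 cancels.
  numerator   = (1)*(-0.575) + (-0.575)*(0.236) = -0.7107.
  denominator = (1)^2 + (-0.575)^2 + (0.236)^2 = 1.386321.
  rho(1) = -0.7107 / 1.386321 = -0.5127.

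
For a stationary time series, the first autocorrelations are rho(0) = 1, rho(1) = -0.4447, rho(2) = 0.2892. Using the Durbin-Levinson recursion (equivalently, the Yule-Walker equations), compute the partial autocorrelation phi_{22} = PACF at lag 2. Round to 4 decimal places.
\phi_{22} = 0.1140

The PACF at lag k is phi_{kk}, the last component of the solution
to the Yule-Walker system G_k phi = r_k where
  (G_k)_{ij} = rho(|i - j|), (r_k)_i = rho(i), i,j = 1..k.
Equivalently, Durbin-Levinson gives phi_{kk} iteratively:
  phi_{11} = rho(1)
  phi_{kk} = [rho(k) - sum_{j=1..k-1} phi_{k-1,j} rho(k-j)]
            / [1 - sum_{j=1..k-1} phi_{k-1,j} rho(j)],
  phi_{k,j} = phi_{k-1,j} - phi_{kk} phi_{k-1,k-j},  j = 1..k-1.
Step k = 1:
  phi_11 = rho(1) = -0.4447.
Step k = 2:
  phi_22 = [rho(2) - phi_11 rho(1)] / [1 - phi_11 rho(1)] = [0.2892 - (-0.4447)(-0.4447)] / [1 - (-0.4447)(-0.4447)]
         = 0.09144191 / 0.80224191 = 0.114.
Therefore phi_{22} = 0.1140.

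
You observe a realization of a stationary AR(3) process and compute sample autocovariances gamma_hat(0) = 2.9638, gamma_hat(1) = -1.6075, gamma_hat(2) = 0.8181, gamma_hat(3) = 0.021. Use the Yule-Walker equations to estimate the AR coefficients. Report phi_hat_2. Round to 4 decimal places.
\hat\phi_{2} = 0.0900

The Yule-Walker equations for an AR(p) process read, in matrix form,
  Gamma_p phi = r_p,   with   (Gamma_p)_{ij} = gamma(|i - j|),
                       (r_p)_i = gamma(i),   i,j = 1..p.
Substitute the sample gammas (Toeplitz matrix and right-hand side of size 3):
  Gamma_p = [[2.9638, -1.6075, 0.8181], [-1.6075, 2.9638, -1.6075], [0.8181, -1.6075, 2.9638]]
  r_p     = [-1.6075, 0.8181, 0.021]
Written out (R1..R3):
  (R1) 2.9638 phi_1 - 1.6075 phi_2 + 0.8181 phi_3 = -1.6075
  (R2) -1.6075 phi_1 + 2.9638 phi_2 - 1.6075 phi_3 = 0.8181
  (R3) 0.8181 phi_1 - 1.6075 phi_2 + 2.9638 phi_3 = 0.021
Gaussian elimination:
  R2 <- R2 - (-1.6075/2.9638) R1 = R2 - (-0.542378) R1:  2.091927 phi_2 - 1.163781 phi_3 = -0.053773
  R3 <- R3 - (0.8181/2.9638) R1 = R3 - (0.276031) R1:  -1.163781 phi_2 + 2.737979 phi_3 = 0.464719
  R3 <- R3 - (-1.163781/2.091927) R2 = R3 - (-0.55632) R2:  2.090545 phi_3 = 0.434805
Back-substitution:
  phi_hat_3 = 0.434805 / 2.090545 = 0.207986
  phi_hat_2 = (-0.053773 - (-1.163781)(0.207986)) / 2.091927 = 0.090002
  phi_hat_1 = (-1.6075 - (-1.6075)(0.090002) - (0.8181)(0.207986)) / 2.9638 = -0.550974
So phi_hat = [-0.5510, 0.0900, 0.2080].
Therefore phi_hat_2 = 0.0900.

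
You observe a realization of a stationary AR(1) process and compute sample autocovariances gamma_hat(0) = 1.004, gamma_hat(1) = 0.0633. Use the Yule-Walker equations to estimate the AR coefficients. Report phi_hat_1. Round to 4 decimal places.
\hat\phi_{1} = 0.0630

The Yule-Walker equations for an AR(p) process read, in matrix form,
  Gamma_p phi = r_p,   with   (Gamma_p)_{ij} = gamma(|i - j|),
                       (r_p)_i = gamma(i),   i,j = 1..p.
Substitute the sample gammas (Toeplitz matrix and right-hand side of size 1):
  Gamma_p = [[1.004]]
  r_p     = [0.0633]
With p = 1 this is the single equation gamma(0) phi_1 = gamma(1):
  phi_hat_1 = gamma(1) / gamma(0) = 0.0633 / 1.004 = 0.0630.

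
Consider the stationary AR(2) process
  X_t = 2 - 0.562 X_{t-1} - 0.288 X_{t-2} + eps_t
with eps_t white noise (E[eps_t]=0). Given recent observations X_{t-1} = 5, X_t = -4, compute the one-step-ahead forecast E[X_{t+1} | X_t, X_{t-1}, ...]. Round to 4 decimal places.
E[X_{t+1} \mid \mathcal F_t] = 2.8080

For an AR(p) model X_t = c + sum_i phi_i X_{t-i} + eps_t, the
one-step-ahead conditional mean is
  E[X_{t+1} | X_t, ...] = c + sum_i phi_i X_{t+1-i}.
Substitute known values:
  E[X_{t+1} | ...] = 2 + (-0.562) * (-4) + (-0.288) * (5)
                   = 2.8080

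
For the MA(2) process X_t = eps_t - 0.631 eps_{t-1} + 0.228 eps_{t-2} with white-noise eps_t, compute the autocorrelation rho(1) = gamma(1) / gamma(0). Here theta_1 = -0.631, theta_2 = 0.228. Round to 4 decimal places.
\rho(1) = -0.5343

For an MA(q) process with theta_0 = 1, the autocovariance is
  gamma(k) = sigma^2 * sum_{i=0..q-k} theta_i * theta_{i+k},
and rho(k) = gamma(k) / gamma(0). Sigma^2 cancels.
  numerator   = (1)*(-0.631) + (-0.631)*(0.228) = -0.774868.
  denominator = (1)^2 + (-0.631)^2 + (0.228)^2 = 1.450145.
  rho(1) = -0.774868 / 1.450145 = -0.5343.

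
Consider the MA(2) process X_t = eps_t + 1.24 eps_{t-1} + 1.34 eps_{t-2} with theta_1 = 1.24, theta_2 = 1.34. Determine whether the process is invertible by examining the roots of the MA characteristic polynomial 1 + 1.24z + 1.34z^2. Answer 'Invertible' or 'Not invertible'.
\text{Not invertible}

The MA(q) characteristic polynomial is P(z) = 1 + 1.24z + 1.34z^2.
Invertibility requires all roots to lie outside the unit circle, i.e. |z| > 1 for every root.
Set 1 + (1.24) z + (1.34) z^2 = 0, i.e. a z^2 + b z + c = 0 with a = 1.34, b = 1.24, c = 1.
Discriminant D = b^2 - 4ac = (1.24)^2 - 4*(1.34)*1 = 1.5376 - (5.36) = -3.8224.
D < 0, so the roots are the complex-conjugate pair z = (-b +/- i sqrt(-D)) / (2a) = -0.4627 +/- 0.7295i.
For a conjugate pair |z|^2 = z * conj(z) = (product of roots) = c/a = 1/(1.34) = 0.746269, so |z| = sqrt(0.746269) = 0.8639 for both roots.
Moduli of all roots: 0.8639, 0.8639.
All moduli strictly greater than 1? No.
Verdict: Not invertible.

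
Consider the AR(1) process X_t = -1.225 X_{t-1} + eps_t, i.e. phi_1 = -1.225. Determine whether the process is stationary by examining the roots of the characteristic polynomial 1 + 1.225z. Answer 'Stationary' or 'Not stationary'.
\text{Not stationary}

The AR(p) characteristic polynomial is P(z) = 1 + 1.225z.
Stationarity requires all roots to lie outside the unit circle, i.e. |z| > 1 for every root.
This is linear in z: 1 + (1.225) z = 0  =>  z = -1/(1.225) = -0.816327,  |z| = 0.816327.
Moduli of all roots: 0.8163.
All moduli strictly greater than 1? No.
Verdict: Not stationary.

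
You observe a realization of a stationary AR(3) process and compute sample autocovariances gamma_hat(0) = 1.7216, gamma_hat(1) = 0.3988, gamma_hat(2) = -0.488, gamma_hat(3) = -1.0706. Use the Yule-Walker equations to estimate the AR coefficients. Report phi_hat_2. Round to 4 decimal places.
\hat\phi_{2} = -0.1850

The Yule-Walker equations for an AR(p) process read, in matrix form,
  Gamma_p phi = r_p,   with   (Gamma_p)_{ij} = gamma(|i - j|),
                       (r_p)_i = gamma(i),   i,j = 1..p.
Substitute the sample gammas (Toeplitz matrix and right-hand side of size 3):
  Gamma_p = [[1.7216, 0.3988, -0.488], [0.3988, 1.7216, 0.3988], [-0.488, 0.3988, 1.7216]]
  r_p     = [0.3988, -0.488, -1.0706]
Written out (R1..R3):
  (R1) 1.7216 phi_1 + 0.3988 phi_2 - 0.488 phi_3 = 0.3988
  (R2) 0.3988 phi_1 + 1.7216 phi_2 + 0.3988 phi_3 = -0.488
  (R3) -0.488 phi_1 + 0.3988 phi_2 + 1.7216 phi_3 = -1.0706
Gaussian elimination:
  R2 <- R2 - (0.3988/1.7216) R1 = R2 - (0.231645) R1:  1.62922 phi_2 + 0.511843 phi_3 = -0.58038
  R3 <- R3 - (-0.488/1.7216) R1 = R3 - (-0.283457) R1:  0.511843 phi_2 + 1.583273 phi_3 = -0.957557
  R3 <- R3 - (0.511843/1.62922) R2 = R3 - (0.314164) R2:  1.42247 phi_3 = -0.775223
Back-substitution:
  phi_hat_3 = -0.775223 / 1.42247 = -0.544983
  phi_hat_2 = (-0.58038 - (0.511843)(-0.544983)) / 1.62922 = -0.185018
  phi_hat_1 = (0.3988 - (0.3988)(-0.185018) - (-0.488)(-0.544983)) / 1.7216 = 0.120024
So phi_hat = [0.1200, -0.1850, -0.5450].
Therefore phi_hat_2 = -0.1850.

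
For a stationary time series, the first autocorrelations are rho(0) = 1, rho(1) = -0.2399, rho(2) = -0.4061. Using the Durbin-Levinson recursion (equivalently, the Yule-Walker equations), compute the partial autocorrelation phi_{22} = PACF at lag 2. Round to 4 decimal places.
\phi_{22} = -0.4920

The PACF at lag k is phi_{kk}, the last component of the solution
to the Yule-Walker system G_k phi = r_k where
  (G_k)_{ij} = rho(|i - j|), (r_k)_i = rho(i), i,j = 1..k.
Equivalently, Durbin-Levinson gives phi_{kk} iteratively:
  phi_{11} = rho(1)
  phi_{kk} = [rho(k) - sum_{j=1..k-1} phi_{k-1,j} rho(k-j)]
            / [1 - sum_{j=1..k-1} phi_{k-1,j} rho(j)],
  phi_{k,j} = phi_{k-1,j} - phi_{kk} phi_{k-1,k-j},  j = 1..k-1.
Step k = 1:
  phi_11 = rho(1) = -0.2399.
Step k = 2:
  phi_22 = [rho(2) - phi_11 rho(1)] / [1 - phi_11 rho(1)] = [-0.4061 - (-0.2399)(-0.2399)] / [1 - (-0.2399)(-0.2399)]
         = -0.46365201 / 0.94244799 = -0.492.
Therefore phi_{22} = -0.4920.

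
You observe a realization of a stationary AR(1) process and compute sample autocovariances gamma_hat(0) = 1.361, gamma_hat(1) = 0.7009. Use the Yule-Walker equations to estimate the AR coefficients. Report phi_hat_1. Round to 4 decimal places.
\hat\phi_{1} = 0.5150

The Yule-Walker equations for an AR(p) process read, in matrix form,
  Gamma_p phi = r_p,   with   (Gamma_p)_{ij} = gamma(|i - j|),
                       (r_p)_i = gamma(i),   i,j = 1..p.
Substitute the sample gammas (Toeplitz matrix and right-hand side of size 1):
  Gamma_p = [[1.361]]
  r_p     = [0.7009]
With p = 1 this is the single equation gamma(0) phi_1 = gamma(1):
  phi_hat_1 = gamma(1) / gamma(0) = 0.7009 / 1.361 = 0.5150.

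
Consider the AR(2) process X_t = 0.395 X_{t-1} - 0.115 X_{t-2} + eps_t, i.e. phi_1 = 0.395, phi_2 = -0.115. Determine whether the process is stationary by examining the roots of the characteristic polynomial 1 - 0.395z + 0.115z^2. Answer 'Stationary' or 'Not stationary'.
\text{Stationary}

The AR(p) characteristic polynomial is P(z) = 1 - 0.395z + 0.115z^2.
Stationarity requires all roots to lie outside the unit circle, i.e. |z| > 1 for every root.
Set 1 + (-0.395) z + (0.115) z^2 = 0, i.e. a z^2 + b z + c = 0 with a = 0.115, b = -0.395, c = 1.
Discriminant D = b^2 - 4ac = (-0.395)^2 - 4*(0.115)*1 = 0.156025 - (0.46) = -0.303975.
D < 0, so the roots are the complex-conjugate pair z = (-b +/- i sqrt(-D)) / (2a) = 1.7174 +/- 2.3971i.
For a conjugate pair |z|^2 = z * conj(z) = (product of roots) = c/a = 1/(0.115) = 8.695652, so |z| = sqrt(8.695652) = 2.9488 for both roots.
Moduli of all roots: 2.9488, 2.9488.
All moduli strictly greater than 1? Yes.
Verdict: Stationary.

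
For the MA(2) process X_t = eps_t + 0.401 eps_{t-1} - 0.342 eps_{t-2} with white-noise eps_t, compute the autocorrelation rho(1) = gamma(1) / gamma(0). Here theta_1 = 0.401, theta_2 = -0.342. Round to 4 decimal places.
\rho(1) = 0.2065

For an MA(q) process with theta_0 = 1, the autocovariance is
  gamma(k) = sigma^2 * sum_{i=0..q-k} theta_i * theta_{i+k},
and rho(k) = gamma(k) / gamma(0). Sigma^2 cancels.
  numerator   = (1)*(0.401) + (0.401)*(-0.342) = 0.263858.
  denominator = (1)^2 + (0.401)^2 + (-0.342)^2 = 1.277765.
  rho(1) = 0.263858 / 1.277765 = 0.2065.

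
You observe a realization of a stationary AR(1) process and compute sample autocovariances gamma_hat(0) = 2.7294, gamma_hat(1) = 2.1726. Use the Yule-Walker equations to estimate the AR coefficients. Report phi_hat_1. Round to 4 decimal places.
\hat\phi_{1} = 0.7960

The Yule-Walker equations for an AR(p) process read, in matrix form,
  Gamma_p phi = r_p,   with   (Gamma_p)_{ij} = gamma(|i - j|),
                       (r_p)_i = gamma(i),   i,j = 1..p.
Substitute the sample gammas (Toeplitz matrix and right-hand side of size 1):
  Gamma_p = [[2.7294]]
  r_p     = [2.1726]
With p = 1 this is the single equation gamma(0) phi_1 = gamma(1):
  phi_hat_1 = gamma(1) / gamma(0) = 2.1726 / 2.7294 = 0.7960.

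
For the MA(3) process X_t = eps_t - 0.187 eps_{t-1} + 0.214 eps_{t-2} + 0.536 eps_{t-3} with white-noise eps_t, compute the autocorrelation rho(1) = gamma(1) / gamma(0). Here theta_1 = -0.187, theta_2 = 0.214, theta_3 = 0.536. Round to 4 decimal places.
\rho(1) = -0.0821

For an MA(q) process with theta_0 = 1, the autocovariance is
  gamma(k) = sigma^2 * sum_{i=0..q-k} theta_i * theta_{i+k},
and rho(k) = gamma(k) / gamma(0). Sigma^2 cancels.
  numerator   = (1)*(-0.187) + (-0.187)*(0.214) + (0.214)*(0.536) = -0.112314.
  denominator = (1)^2 + (-0.187)^2 + (0.214)^2 + (0.536)^2 = 1.368061.
  rho(1) = -0.112314 / 1.368061 = -0.0821.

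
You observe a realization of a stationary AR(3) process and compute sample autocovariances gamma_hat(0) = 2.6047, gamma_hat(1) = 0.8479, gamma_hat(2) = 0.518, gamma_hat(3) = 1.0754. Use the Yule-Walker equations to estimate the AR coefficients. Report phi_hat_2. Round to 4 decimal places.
\hat\phi_{2} = -0.0020

The Yule-Walker equations for an AR(p) process read, in matrix form,
  Gamma_p phi = r_p,   with   (Gamma_p)_{ij} = gamma(|i - j|),
                       (r_p)_i = gamma(i),   i,j = 1..p.
Substitute the sample gammas (Toeplitz matrix and right-hand side of size 3):
  Gamma_p = [[2.6047, 0.8479, 0.518], [0.8479, 2.6047, 0.8479], [0.518, 0.8479, 2.6047]]
  r_p     = [0.8479, 0.518, 1.0754]
Written out (R1..R3):
  (R1) 2.6047 phi_1 + 0.8479 phi_2 + 0.518 phi_3 = 0.8479
  (R2) 0.8479 phi_1 + 2.6047 phi_2 + 0.8479 phi_3 = 0.518
  (R3) 0.518 phi_1 + 0.8479 phi_2 + 2.6047 phi_3 = 1.0754
Gaussian elimination:
  R2 <- R2 - (0.8479/2.6047) R1 = R2 - (0.325527) R1:  2.328686 phi_2 + 0.679277 phi_3 = 0.241986
  R3 <- R3 - (0.518/2.6047) R1 = R3 - (0.198871) R1:  0.679277 phi_2 + 2.501685 phi_3 = 0.906777
  R3 <- R3 - (0.679277/2.328686) R2 = R3 - (0.2917) R2:  2.30354 phi_3 = 0.83619
Back-substitution:
  phi_hat_3 = 0.83619 / 2.30354 = 0.363002
  phi_hat_2 = (0.241986 - (0.679277)(0.363002)) / 2.328686 = -0.001972
  phi_hat_1 = (0.8479 - (0.8479)(-0.001972) - (0.518)(0.363002)) / 2.6047 = 0.253978
So phi_hat = [0.2540, -0.0020, 0.3630].
Therefore phi_hat_2 = -0.0020.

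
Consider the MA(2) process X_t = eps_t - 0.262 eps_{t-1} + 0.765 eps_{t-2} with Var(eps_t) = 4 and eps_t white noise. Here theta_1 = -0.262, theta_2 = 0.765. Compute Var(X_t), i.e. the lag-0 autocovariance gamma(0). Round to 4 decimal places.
\gamma(0) = 6.6155

For an MA(q) process X_t = eps_t + sum_i theta_i eps_{t-i} with
Var(eps_t) = sigma^2, the variance is
  gamma(0) = sigma^2 * (1 + sum_i theta_i^2).
  sum_i theta_i^2 = (-0.262)^2 + (0.765)^2 = 0.068644 + 0.585225 = 0.653869.
  gamma(0) = 4 * (1 + 0.653869) = 4 * 1.653869 = 6.615476, which rounds to 6.6155.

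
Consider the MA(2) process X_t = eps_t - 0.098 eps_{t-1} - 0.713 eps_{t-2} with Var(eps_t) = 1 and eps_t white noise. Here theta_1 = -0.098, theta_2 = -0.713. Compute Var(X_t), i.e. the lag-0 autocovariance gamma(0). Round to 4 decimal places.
\gamma(0) = 1.5180

For an MA(q) process X_t = eps_t + sum_i theta_i eps_{t-i} with
Var(eps_t) = sigma^2, the variance is
  gamma(0) = sigma^2 * (1 + sum_i theta_i^2).
  sum_i theta_i^2 = (-0.098)^2 + (-0.713)^2 = 0.009604 + 0.508369 = 0.517973.
  gamma(0) = 1 * (1 + 0.517973) = 1 * 1.517973 = 1.517973, which rounds to 1.5180.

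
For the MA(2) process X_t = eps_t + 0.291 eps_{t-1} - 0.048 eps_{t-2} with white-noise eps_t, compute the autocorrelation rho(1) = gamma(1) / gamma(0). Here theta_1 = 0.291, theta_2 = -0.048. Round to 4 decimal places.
\rho(1) = 0.2549

For an MA(q) process with theta_0 = 1, the autocovariance is
  gamma(k) = sigma^2 * sum_{i=0..q-k} theta_i * theta_{i+k},
and rho(k) = gamma(k) / gamma(0). Sigma^2 cancels.
  numerator   = (1)*(0.291) + (0.291)*(-0.048) = 0.277032.
  denominator = (1)^2 + (0.291)^2 + (-0.048)^2 = 1.086985.
  rho(1) = 0.277032 / 1.086985 = 0.2549.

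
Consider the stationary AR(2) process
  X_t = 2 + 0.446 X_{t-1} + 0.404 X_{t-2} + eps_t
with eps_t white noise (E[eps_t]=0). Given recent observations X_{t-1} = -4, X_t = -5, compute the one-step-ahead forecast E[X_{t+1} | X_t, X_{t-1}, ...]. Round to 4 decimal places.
E[X_{t+1} \mid \mathcal F_t] = -1.8460

For an AR(p) model X_t = c + sum_i phi_i X_{t-i} + eps_t, the
one-step-ahead conditional mean is
  E[X_{t+1} | X_t, ...] = c + sum_i phi_i X_{t+1-i}.
Substitute known values:
  E[X_{t+1} | ...] = 2 + (0.446) * (-5) + (0.404) * (-4)
                   = -1.8460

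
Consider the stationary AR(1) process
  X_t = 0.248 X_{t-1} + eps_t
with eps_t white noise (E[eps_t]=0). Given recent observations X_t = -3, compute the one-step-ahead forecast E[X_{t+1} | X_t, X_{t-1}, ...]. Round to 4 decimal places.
E[X_{t+1} \mid \mathcal F_t] = -0.7440

For an AR(p) model X_t = c + sum_i phi_i X_{t-i} + eps_t, the
one-step-ahead conditional mean is
  E[X_{t+1} | X_t, ...] = c + sum_i phi_i X_{t+1-i}.
Substitute known values:
  E[X_{t+1} | ...] = (0.248) * (-3)
                   = -0.7440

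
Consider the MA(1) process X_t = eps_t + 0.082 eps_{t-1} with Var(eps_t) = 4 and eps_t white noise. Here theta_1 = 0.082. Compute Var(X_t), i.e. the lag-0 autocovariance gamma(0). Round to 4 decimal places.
\gamma(0) = 4.0269

For an MA(q) process X_t = eps_t + sum_i theta_i eps_{t-i} with
Var(eps_t) = sigma^2, the variance is
  gamma(0) = sigma^2 * (1 + sum_i theta_i^2).
  sum_i theta_i^2 = (0.082)^2 = 0.006724.
  gamma(0) = 4 * (1 + 0.006724) = 4 * 1.006724 = 4.026896, which rounds to 4.0269.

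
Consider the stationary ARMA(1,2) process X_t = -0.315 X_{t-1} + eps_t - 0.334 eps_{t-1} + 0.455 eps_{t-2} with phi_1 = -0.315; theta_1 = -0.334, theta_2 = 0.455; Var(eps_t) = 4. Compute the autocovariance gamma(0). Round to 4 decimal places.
\gamma(0) = 7.6158

Multiply the model equation by X_{t-k} and take expectations. With theta_0 = psi_0 = 1 and psi_j the MA(infinity) weights, this gives
  gamma(k) - sum_i phi_i gamma(k-i) = c_k,
  c_k = sigma^2 * sum_{j=k..q} theta_j psi_{j-k}   (c_k = 0 for k > q),
using gamma(-m) = gamma(m).
psi-weights needed (psi_j = theta_j + sum_i phi_i psi_{j-i}):
  psi_1 = theta_1 + phi_1 = -0.334 + (-0.315) = -0.649
  psi_2 = theta_2 + phi_1 psi_1 = 0.455 + (-0.315)(-0.649) = 0.659435
Right-hand sides:
  c_0 = sigma^2 (1 + theta_1 psi_1 + theta_2 psi_2) = 4 * (1 + (-0.334)(-0.649) + (0.455)(0.659435)) = 4 * 1.516809 = 6.067236
  c_1 = sigma^2 (theta_1 + theta_2 psi_1) = 4 * (-0.334 + (0.455)(-0.649)) = -2.51718
  c_2 = sigma^2 theta_2 = 4 * (0.455) = 1.82
Equations for k = 0 and k = 1 (AR order 1):
  gamma(0) = phi_1 gamma(1) + c_0
  gamma(1) = phi_1 gamma(0) + c_1
Substituting the second into the first: gamma(0) (1 - phi_1^2) = c_0 + phi_1 c_1, so
  gamma(0) = (c_0 + phi_1 c_1) / (1 - phi_1^2) = (6.067236 + (-0.315)(-2.51718)) / (1 - (-0.315)^2) = 6.860147 / 0.900775 = 7.615828.
Therefore gamma(0) = 7.6158 (to 4 decimal places).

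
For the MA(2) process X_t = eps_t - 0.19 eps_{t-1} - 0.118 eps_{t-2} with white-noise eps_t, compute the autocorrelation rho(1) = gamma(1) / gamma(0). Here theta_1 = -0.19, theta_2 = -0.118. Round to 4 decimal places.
\rho(1) = -0.1596

For an MA(q) process with theta_0 = 1, the autocovariance is
  gamma(k) = sigma^2 * sum_{i=0..q-k} theta_i * theta_{i+k},
and rho(k) = gamma(k) / gamma(0). Sigma^2 cancels.
  numerator   = (1)*(-0.19) + (-0.19)*(-0.118) = -0.16758.
  denominator = (1)^2 + (-0.19)^2 + (-0.118)^2 = 1.050024.
  rho(1) = -0.16758 / 1.050024 = -0.1596.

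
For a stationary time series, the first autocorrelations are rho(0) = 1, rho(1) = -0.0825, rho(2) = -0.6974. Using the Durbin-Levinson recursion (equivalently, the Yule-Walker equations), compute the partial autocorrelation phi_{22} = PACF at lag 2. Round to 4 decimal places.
\phi_{22} = -0.7090

The PACF at lag k is phi_{kk}, the last component of the solution
to the Yule-Walker system G_k phi = r_k where
  (G_k)_{ij} = rho(|i - j|), (r_k)_i = rho(i), i,j = 1..k.
Equivalently, Durbin-Levinson gives phi_{kk} iteratively:
  phi_{11} = rho(1)
  phi_{kk} = [rho(k) - sum_{j=1..k-1} phi_{k-1,j} rho(k-j)]
            / [1 - sum_{j=1..k-1} phi_{k-1,j} rho(j)],
  phi_{k,j} = phi_{k-1,j} - phi_{kk} phi_{k-1,k-j},  j = 1..k-1.
Step k = 1:
  phi_11 = rho(1) = -0.0825.
Step k = 2:
  phi_22 = [rho(2) - phi_11 rho(1)] / [1 - phi_11 rho(1)] = [-0.6974 - (-0.0825)(-0.0825)] / [1 - (-0.0825)(-0.0825)]
         = -0.70420625 / 0.99319375 = -0.709.
Therefore phi_{22} = -0.7090.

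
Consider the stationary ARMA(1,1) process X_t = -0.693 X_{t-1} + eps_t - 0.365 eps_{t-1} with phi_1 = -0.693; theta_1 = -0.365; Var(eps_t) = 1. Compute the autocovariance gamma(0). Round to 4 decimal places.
\gamma(0) = 3.1537

Multiply the model equation by X_{t-k} and take expectations. With theta_0 = psi_0 = 1 and psi_j the MA(infinity) weights, this gives
  gamma(k) - sum_i phi_i gamma(k-i) = c_k,
  c_k = sigma^2 * sum_{j=k..q} theta_j psi_{j-k}   (c_k = 0 for k > q),
using gamma(-m) = gamma(m).
psi-weights needed (psi_j = theta_j + sum_i phi_i psi_{j-i}):
  psi_1 = theta_1 + phi_1 = -0.365 + (-0.693) = -1.058
Right-hand sides:
  c_0 = sigma^2 (1 + theta_1 psi_1) = 1 * (1 + (-0.365)(-1.058)) = 1 * 1.38617 = 1.38617
  c_1 = sigma^2 theta_1 = 1 * (-0.365) = -0.365
  c_2 = 0
Equations for k = 0 and k = 1 (AR order 1):
  gamma(0) = phi_1 gamma(1) + c_0
  gamma(1) = phi_1 gamma(0) + c_1
Substituting the second into the first: gamma(0) (1 - phi_1^2) = c_0 + phi_1 c_1, so
  gamma(0) = (c_0 + phi_1 c_1) / (1 - phi_1^2) = (1.38617 + (-0.693)(-0.365)) / (1 - (-0.693)^2) = 1.639115 / 0.519751 = 3.153654.
Therefore gamma(0) = 3.1537 (to 4 decimal places).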